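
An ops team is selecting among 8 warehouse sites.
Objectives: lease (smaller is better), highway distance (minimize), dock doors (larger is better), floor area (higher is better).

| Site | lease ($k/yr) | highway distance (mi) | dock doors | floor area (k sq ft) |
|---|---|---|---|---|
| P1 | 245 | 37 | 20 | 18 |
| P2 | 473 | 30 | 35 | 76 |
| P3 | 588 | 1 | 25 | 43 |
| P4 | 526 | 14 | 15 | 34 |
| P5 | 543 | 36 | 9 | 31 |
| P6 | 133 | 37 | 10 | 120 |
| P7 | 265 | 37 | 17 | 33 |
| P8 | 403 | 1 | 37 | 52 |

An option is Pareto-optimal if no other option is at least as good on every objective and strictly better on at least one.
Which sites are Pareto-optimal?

P1, P2, P6, P7, P8

P1: not dominated.
P2: not dominated.
P3: dominated by P8 (lease 403≤588, highway distance 1≤1, dock doors 37≥25, floor area 52≥43).
P4: dominated by P8 (lease 403≤526, highway distance 1≤14, dock doors 37≥15, floor area 52≥34).
P5: dominated by P2 (lease 473≤543, highway distance 30≤36, dock doors 35≥9, floor area 76≥31).
P6: not dominated (best lease).
P7: not dominated.
P8: not dominated (best dock doors).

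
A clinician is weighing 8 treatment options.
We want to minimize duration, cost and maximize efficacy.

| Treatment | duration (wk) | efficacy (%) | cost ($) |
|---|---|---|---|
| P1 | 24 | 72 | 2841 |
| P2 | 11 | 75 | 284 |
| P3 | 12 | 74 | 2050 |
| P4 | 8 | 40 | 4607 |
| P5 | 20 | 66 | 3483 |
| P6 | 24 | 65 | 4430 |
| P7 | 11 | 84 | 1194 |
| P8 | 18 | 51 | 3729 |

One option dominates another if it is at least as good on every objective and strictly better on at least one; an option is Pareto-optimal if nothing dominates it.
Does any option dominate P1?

P2 vs P1: duration 11≤24, efficacy 75≥72, cost 284≤2841 — P2 is at least as good on every objective and strictly better on at least one, so P2 dominates P1.

Yes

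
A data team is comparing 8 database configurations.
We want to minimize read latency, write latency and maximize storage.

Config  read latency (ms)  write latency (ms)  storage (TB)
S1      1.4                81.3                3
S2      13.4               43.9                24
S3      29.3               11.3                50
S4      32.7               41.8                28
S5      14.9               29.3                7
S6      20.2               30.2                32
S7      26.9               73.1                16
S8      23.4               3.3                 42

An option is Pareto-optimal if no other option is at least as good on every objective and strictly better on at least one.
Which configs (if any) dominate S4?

S3: read latency 29.3≤32.7, write latency 11.3≤41.8, storage 50≥28 — dominates S4.
S6: read latency 20.2≤32.7, write latency 30.2≤41.8, storage 32≥28 — dominates S4.
S8: read latency 23.4≤32.7, write latency 3.3≤41.8, storage 42≥28 — dominates S4.
Others (S1, S2, S5, S7) are each worse than S4 on at least one objective.

S3, S6, S8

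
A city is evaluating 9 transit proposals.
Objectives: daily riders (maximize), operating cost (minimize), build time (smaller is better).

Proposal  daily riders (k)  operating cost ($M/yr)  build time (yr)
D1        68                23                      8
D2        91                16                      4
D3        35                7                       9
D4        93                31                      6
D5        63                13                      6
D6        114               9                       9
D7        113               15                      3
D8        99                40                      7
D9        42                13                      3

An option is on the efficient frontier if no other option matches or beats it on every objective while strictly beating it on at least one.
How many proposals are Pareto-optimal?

5

D1: dominated by D2 (daily riders 91≥68, operating cost 16≤23, build time 4≤8).
D2: dominated by D7 (daily riders 113≥91, operating cost 15≤16, build time 3≤4).
D3: not dominated (best operating cost).
D4: dominated by D7 (daily riders 113≥93, operating cost 15≤31, build time 3≤6).
D5: not dominated.
D6: not dominated (best daily riders).
D7: not dominated.
D8: dominated by D7 (daily riders 113≥99, operating cost 15≤40, build time 3≤7).
D9: not dominated.
Pareto-optimal: D3, D5, D6, D7, D9 → 5.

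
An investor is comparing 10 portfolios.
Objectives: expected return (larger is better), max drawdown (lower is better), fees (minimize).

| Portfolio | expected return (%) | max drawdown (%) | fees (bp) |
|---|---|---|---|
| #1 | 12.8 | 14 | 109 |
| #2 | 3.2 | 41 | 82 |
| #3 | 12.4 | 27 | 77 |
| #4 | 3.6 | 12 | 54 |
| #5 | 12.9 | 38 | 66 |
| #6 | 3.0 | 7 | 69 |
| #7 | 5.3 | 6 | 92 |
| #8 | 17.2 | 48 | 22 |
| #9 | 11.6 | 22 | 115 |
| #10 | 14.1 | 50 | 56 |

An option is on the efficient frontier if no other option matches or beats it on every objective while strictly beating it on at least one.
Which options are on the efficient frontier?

#1, #3, #4, #5, #6, #7, #8

#1: not dominated.
#2: dominated by #3 (expected return 12.4≥3.2, max drawdown 27≤41, fees 77≤82).
#3: not dominated.
#4: not dominated.
#5: not dominated.
#6: not dominated.
#7: not dominated (best max drawdown).
#8: not dominated (best expected return).
#9: dominated by #1 (expected return 12.8≥11.6, max drawdown 14≤22, fees 109≤115).
#10: dominated by #8 (expected return 17.2≥14.1, max drawdown 48≤50, fees 22≤56).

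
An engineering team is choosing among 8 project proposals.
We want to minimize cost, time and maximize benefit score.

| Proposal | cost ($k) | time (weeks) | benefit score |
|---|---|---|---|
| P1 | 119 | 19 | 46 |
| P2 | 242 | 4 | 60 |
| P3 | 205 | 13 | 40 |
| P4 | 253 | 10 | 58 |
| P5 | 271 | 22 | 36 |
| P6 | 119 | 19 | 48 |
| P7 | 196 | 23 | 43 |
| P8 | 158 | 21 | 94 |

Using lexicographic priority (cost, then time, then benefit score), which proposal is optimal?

First minimize cost: best is 119, kept {P1, P6}.
Then minimize time: best is 19, kept {P1, P6}.
Then maximize benefit score: best is 48, kept {P6}.

P6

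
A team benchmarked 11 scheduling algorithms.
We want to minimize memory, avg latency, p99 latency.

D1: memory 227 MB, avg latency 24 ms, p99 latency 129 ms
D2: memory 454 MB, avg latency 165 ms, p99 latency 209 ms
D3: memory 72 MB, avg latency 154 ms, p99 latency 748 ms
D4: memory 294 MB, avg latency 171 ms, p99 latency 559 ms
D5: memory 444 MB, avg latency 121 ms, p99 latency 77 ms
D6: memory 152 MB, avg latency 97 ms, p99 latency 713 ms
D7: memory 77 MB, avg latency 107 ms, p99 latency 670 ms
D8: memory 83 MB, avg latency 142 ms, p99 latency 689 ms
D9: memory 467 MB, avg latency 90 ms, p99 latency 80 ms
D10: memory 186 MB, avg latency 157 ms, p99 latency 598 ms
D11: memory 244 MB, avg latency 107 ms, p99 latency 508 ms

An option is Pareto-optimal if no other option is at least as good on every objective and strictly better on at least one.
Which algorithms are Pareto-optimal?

D1, D3, D5, D6, D7, D9, D10

D1: not dominated (best avg latency).
D2: dominated by D1 (memory 227≤454, avg latency 24≤165, p99 latency 129≤209).
D3: not dominated (best memory).
D4: dominated by D1 (memory 227≤294, avg latency 24≤171, p99 latency 129≤559).
D5: not dominated (best p99 latency).
D6: not dominated.
D7: not dominated.
D8: dominated by D7 (memory 77≤83, avg latency 107≤142, p99 latency 670≤689).
D9: not dominated.
D10: not dominated.
D11: dominated by D1 (memory 227≤244, avg latency 24≤107, p99 latency 129≤508).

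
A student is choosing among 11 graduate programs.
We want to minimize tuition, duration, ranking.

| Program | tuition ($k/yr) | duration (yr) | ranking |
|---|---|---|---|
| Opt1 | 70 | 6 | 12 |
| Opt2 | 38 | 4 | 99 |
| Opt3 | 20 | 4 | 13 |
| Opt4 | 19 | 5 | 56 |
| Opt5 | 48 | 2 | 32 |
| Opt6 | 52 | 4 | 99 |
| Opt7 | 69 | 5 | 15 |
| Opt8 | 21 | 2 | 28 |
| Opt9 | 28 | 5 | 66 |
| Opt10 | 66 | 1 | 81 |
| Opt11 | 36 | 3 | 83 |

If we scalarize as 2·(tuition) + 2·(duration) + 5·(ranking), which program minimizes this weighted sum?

Opt3

Opt1: 2·70 + 2·6 + 5·12 = 212
Opt2: 2·38 + 2·4 + 5·99 = 579
Opt3: 2·20 + 2·4 + 5·13 = 113
Opt4: 2·19 + 2·5 + 5·56 = 328
Opt5: 2·48 + 2·2 + 5·32 = 260
Opt6: 2·52 + 2·4 + 5·99 = 607
Opt7: 2·69 + 2·5 + 5·15 = 223
Opt8: 2·21 + 2·2 + 5·28 = 186
Opt9: 2·28 + 2·5 + 5·66 = 396
Opt10: 2·66 + 2·1 + 5·81 = 539
Opt11: 2·36 + 2·3 + 5·83 = 493
Lowest: Opt3 at 113.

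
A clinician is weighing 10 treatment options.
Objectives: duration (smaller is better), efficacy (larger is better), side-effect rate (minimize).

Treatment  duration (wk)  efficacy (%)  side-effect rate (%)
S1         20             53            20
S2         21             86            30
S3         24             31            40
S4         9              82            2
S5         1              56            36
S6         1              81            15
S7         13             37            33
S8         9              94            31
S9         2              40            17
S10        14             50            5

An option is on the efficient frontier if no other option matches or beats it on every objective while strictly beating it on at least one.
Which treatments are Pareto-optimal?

S2, S4, S6, S8

S1: dominated by S4 (duration 9≤20, efficacy 82≥53, side-effect rate 2≤20).
S2: not dominated.
S3: dominated by S1 (duration 20≤24, efficacy 53≥31, side-effect rate 20≤40).
S4: not dominated (best side-effect rate).
S5: dominated by S6 (duration 1≤1, efficacy 81≥56, side-effect rate 15≤36).
S6: not dominated.
S7: dominated by S4 (duration 9≤13, efficacy 82≥37, side-effect rate 2≤33).
S8: not dominated (best efficacy).
S9: dominated by S6 (duration 1≤2, efficacy 81≥40, side-effect rate 15≤17).
S10: dominated by S4 (duration 9≤14, efficacy 82≥50, side-effect rate 2≤5).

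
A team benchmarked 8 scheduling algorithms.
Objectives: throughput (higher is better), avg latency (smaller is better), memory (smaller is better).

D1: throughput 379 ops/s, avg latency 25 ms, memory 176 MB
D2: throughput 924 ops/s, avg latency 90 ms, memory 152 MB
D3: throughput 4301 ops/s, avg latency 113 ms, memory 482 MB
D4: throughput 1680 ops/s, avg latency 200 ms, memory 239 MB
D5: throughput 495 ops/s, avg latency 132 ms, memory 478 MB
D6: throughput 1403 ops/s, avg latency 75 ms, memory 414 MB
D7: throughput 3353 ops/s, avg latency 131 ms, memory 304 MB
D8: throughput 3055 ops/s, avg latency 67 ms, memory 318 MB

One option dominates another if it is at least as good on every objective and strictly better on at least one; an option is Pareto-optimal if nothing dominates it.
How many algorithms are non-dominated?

D1: not dominated (best avg latency).
D2: not dominated (best memory).
D3: not dominated (best throughput).
D4: not dominated.
D5: dominated by D2 (throughput 924≥495, avg latency 90≤132, memory 152≤478).
D6: dominated by D8 (throughput 3055≥1403, avg latency 67≤75, memory 318≤414).
D7: not dominated.
D8: not dominated.
Pareto-optimal: D1, D2, D3, D4, D7, D8 → 6.

6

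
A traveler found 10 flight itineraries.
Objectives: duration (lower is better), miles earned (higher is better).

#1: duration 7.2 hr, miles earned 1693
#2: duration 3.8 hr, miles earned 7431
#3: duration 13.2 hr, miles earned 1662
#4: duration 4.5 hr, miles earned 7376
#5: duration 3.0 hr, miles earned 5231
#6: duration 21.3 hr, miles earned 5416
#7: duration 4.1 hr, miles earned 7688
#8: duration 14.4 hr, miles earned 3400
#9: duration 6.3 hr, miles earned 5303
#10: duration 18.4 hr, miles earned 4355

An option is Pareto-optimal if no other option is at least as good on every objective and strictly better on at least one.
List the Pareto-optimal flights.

#1: dominated by #2 (duration 3.8≤7.2, miles earned 7431≥1693).
#2: not dominated.
#3: dominated by #1 (duration 7.2≤13.2, miles earned 1693≥1662).
#4: dominated by #2 (duration 3.8≤4.5, miles earned 7431≥7376).
#5: not dominated (best duration).
#6: dominated by #2 (duration 3.8≤21.3, miles earned 7431≥5416).
#7: not dominated (best miles earned).
#8: dominated by #2 (duration 3.8≤14.4, miles earned 7431≥3400).
#9: dominated by #2 (duration 3.8≤6.3, miles earned 7431≥5303).
#10: dominated by #2 (duration 3.8≤18.4, miles earned 7431≥4355).

#2, #5, #7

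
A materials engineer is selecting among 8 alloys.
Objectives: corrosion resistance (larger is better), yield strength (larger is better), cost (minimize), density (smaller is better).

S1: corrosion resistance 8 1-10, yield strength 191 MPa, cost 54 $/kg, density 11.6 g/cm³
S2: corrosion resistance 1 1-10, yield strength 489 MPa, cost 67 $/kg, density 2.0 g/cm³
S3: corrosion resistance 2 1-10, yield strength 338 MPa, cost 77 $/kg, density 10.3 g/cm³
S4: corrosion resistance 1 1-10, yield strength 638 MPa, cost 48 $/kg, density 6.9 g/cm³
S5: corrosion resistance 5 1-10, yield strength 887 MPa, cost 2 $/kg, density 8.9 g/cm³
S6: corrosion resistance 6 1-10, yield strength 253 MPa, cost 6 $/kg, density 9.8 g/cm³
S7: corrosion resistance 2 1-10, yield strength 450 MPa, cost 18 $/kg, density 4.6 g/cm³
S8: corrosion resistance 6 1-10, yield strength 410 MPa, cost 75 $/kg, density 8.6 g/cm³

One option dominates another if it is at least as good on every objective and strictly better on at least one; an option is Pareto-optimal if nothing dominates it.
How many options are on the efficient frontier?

7

S1: not dominated (best corrosion resistance).
S2: not dominated (best density).
S3: dominated by S5 (corrosion resistance 5≥2, yield strength 887≥338, cost 2≤77, density 8.9≤10.3).
S4: not dominated.
S5: not dominated (best yield strength).
S6: not dominated.
S7: not dominated.
S8: not dominated.
Pareto-optimal: S1, S2, S4, S5, S6, S7, S8 → 7.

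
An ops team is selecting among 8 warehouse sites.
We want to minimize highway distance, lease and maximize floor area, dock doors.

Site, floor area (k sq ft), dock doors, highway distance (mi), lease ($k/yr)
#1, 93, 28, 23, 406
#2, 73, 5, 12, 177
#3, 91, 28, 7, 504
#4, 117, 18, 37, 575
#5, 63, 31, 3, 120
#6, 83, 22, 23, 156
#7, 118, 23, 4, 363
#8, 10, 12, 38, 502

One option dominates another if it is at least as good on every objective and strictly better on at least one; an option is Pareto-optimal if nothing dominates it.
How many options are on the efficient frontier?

#1: not dominated.
#2: not dominated.
#3: not dominated.
#4: dominated by #7 (floor area 118≥117, dock doors 23≥18, highway distance 4≤37, lease 363≤575).
#5: not dominated (best dock doors).
#6: not dominated.
#7: not dominated (best floor area).
#8: dominated by #1 (floor area 93≥10, dock doors 28≥12, highway distance 23≤38, lease 406≤502).
Pareto-optimal: #1, #2, #3, #5, #6, #7 → 6.

6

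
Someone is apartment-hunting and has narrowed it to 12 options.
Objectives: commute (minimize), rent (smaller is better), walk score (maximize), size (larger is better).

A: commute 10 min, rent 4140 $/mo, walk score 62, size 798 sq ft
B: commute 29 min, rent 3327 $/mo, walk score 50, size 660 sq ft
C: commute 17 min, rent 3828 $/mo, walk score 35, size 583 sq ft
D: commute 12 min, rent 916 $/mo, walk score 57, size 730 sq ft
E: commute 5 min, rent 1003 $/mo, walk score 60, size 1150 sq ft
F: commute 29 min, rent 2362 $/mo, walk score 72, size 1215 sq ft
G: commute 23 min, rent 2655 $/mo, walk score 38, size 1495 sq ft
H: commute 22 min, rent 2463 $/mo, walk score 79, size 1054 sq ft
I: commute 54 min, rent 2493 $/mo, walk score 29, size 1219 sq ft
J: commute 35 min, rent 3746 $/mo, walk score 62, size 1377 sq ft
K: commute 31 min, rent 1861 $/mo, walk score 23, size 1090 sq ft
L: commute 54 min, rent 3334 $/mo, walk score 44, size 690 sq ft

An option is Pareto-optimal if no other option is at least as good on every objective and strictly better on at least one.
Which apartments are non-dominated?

A: not dominated.
B: dominated by D (commute 12≤29, rent 916≤3327, walk score 57≥50, size 730≥660).
C: dominated by D (commute 12≤17, rent 916≤3828, walk score 57≥35, size 730≥583).
D: not dominated (best rent).
E: not dominated (best commute).
F: not dominated.
G: not dominated (best size).
H: not dominated (best walk score).
I: not dominated.
J: not dominated.
K: dominated by E (commute 5≤31, rent 1003≤1861, walk score 60≥23, size 1150≥1090).
L: dominated by D (commute 12≤54, rent 916≤3334, walk score 57≥44, size 730≥690).

A, D, E, F, G, H, I, J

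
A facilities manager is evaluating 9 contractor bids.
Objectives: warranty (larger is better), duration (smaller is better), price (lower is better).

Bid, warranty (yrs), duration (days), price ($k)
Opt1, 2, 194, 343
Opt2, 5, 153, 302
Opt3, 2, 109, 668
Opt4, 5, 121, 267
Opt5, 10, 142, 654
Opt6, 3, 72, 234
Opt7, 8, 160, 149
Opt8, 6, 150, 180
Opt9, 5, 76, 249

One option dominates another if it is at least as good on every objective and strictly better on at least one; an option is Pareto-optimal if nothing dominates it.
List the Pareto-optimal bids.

Opt1: dominated by Opt2 (warranty 5≥2, duration 153≤194, price 302≤343).
Opt2: dominated by Opt4 (warranty 5≥5, duration 121≤153, price 267≤302).
Opt3: dominated by Opt6 (warranty 3≥2, duration 72≤109, price 234≤668).
Opt4: dominated by Opt9 (warranty 5≥5, duration 76≤121, price 249≤267).
Opt5: not dominated (best warranty).
Opt6: not dominated (best duration).
Opt7: not dominated (best price).
Opt8: not dominated.
Opt9: not dominated.

Opt5, Opt6, Opt7, Opt8, Opt9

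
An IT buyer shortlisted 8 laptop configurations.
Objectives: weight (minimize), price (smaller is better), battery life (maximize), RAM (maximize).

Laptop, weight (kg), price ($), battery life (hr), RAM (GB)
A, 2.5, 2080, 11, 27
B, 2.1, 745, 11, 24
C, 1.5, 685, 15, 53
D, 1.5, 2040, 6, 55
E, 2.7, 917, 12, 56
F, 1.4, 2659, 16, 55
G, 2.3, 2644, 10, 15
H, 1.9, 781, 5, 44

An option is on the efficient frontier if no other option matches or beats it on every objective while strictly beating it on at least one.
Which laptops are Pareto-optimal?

A: dominated by C (weight 1.5≤2.5, price 685≤2080, battery life 15≥11, RAM 53≥27).
B: dominated by C (weight 1.5≤2.1, price 685≤745, battery life 15≥11, RAM 53≥24).
C: not dominated (best price).
D: not dominated.
E: not dominated (best RAM).
F: not dominated (best weight).
G: dominated by B (weight 2.1≤2.3, price 745≤2644, battery life 11≥10, RAM 24≥15).
H: dominated by C (weight 1.5≤1.9, price 685≤781, battery life 15≥5, RAM 53≥44).

C, D, E, F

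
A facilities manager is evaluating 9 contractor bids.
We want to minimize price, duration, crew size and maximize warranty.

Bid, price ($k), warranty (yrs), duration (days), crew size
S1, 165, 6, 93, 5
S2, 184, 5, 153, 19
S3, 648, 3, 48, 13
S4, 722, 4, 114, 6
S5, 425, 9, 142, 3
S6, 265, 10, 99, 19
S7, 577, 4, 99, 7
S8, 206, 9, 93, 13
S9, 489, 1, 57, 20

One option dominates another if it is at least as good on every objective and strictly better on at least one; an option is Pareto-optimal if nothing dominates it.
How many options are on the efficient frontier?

6

S1: not dominated (best price).
S2: dominated by S1 (price 165≤184, warranty 6≥5, duration 93≤153, crew size 5≤19).
S3: not dominated (best duration).
S4: dominated by S1 (price 165≤722, warranty 6≥4, duration 93≤114, crew size 5≤6).
S5: not dominated (best crew size).
S6: not dominated (best warranty).
S7: dominated by S1 (price 165≤577, warranty 6≥4, duration 93≤99, crew size 5≤7).
S8: not dominated.
S9: not dominated.
Pareto-optimal: S1, S3, S5, S6, S8, S9 → 6.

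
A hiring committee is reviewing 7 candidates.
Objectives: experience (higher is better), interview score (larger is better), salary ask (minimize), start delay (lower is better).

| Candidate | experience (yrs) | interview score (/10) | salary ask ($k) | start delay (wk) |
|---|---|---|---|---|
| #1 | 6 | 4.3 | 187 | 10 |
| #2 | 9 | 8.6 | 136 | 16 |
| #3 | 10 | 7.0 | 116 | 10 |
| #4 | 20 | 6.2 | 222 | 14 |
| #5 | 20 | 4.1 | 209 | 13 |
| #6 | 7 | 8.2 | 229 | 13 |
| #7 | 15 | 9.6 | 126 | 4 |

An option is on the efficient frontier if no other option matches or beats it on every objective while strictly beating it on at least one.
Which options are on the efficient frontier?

#1: dominated by #3 (experience 10≥6, interview score 7.0≥4.3, salary ask 116≤187, start delay 10≤10).
#2: dominated by #7 (experience 15≥9, interview score 9.6≥8.6, salary ask 126≤136, start delay 4≤16).
#3: not dominated (best salary ask).
#4: not dominated.
#5: not dominated.
#6: dominated by #7 (experience 15≥7, interview score 9.6≥8.2, salary ask 126≤229, start delay 4≤13).
#7: not dominated (best interview score).

#3, #4, #5, #7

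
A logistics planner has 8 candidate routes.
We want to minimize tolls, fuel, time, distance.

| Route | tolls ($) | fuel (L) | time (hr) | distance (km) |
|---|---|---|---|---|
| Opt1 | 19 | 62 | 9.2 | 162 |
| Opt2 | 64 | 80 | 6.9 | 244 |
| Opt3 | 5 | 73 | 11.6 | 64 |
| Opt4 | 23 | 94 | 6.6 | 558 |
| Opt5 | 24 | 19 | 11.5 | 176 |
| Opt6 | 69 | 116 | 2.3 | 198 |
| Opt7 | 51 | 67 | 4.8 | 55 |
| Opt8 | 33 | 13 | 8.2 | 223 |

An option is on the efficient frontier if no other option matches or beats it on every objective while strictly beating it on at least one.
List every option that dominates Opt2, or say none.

Opt7

Opt7: tolls 51≤64, fuel 67≤80, time 4.8≤6.9, distance 55≤244 — dominates Opt2.
Others (Opt1, Opt3, Opt4, Opt5, Opt6, Opt8) are each worse than Opt2 on at least one objective.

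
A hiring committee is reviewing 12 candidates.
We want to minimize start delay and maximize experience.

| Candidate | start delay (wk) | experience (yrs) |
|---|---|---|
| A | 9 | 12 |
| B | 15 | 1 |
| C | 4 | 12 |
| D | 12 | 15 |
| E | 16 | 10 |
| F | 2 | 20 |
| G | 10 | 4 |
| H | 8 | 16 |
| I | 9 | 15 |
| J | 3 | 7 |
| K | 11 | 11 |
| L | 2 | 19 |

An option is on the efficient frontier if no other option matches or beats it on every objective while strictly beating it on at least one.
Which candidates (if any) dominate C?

F: start delay 2≤4, experience 20≥12 — dominates C.
L: start delay 2≤4, experience 19≥12 — dominates C.
Others (A, B, D, E, G, H, I, J, K) are each worse than C on at least one objective.

F, L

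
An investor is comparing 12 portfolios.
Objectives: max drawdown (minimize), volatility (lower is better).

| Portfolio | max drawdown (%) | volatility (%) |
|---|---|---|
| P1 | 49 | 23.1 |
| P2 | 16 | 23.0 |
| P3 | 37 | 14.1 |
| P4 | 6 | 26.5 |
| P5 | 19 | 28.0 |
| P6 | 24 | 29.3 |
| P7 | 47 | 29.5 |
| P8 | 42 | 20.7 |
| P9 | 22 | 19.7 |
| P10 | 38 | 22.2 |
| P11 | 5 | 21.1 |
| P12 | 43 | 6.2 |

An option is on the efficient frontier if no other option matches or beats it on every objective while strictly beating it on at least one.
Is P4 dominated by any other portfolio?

Yes

P11 vs P4: max drawdown 5≤6, volatility 21.1≤26.5 — P11 is at least as good on every objective and strictly better on at least one, so P11 dominates P4.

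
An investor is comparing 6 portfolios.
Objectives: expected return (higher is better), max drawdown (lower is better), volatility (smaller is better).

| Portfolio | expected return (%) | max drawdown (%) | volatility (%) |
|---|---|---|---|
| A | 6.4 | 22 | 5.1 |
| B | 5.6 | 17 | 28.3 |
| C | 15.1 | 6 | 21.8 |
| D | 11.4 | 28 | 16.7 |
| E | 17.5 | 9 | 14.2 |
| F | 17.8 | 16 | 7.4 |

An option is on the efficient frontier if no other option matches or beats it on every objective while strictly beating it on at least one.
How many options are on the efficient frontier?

4

A: not dominated (best volatility).
B: dominated by C (expected return 15.1≥5.6, max drawdown 6≤17, volatility 21.8≤28.3).
C: not dominated (best max drawdown).
D: dominated by E (expected return 17.5≥11.4, max drawdown 9≤28, volatility 14.2≤16.7).
E: not dominated.
F: not dominated (best expected return).
Pareto-optimal: A, C, E, F → 4.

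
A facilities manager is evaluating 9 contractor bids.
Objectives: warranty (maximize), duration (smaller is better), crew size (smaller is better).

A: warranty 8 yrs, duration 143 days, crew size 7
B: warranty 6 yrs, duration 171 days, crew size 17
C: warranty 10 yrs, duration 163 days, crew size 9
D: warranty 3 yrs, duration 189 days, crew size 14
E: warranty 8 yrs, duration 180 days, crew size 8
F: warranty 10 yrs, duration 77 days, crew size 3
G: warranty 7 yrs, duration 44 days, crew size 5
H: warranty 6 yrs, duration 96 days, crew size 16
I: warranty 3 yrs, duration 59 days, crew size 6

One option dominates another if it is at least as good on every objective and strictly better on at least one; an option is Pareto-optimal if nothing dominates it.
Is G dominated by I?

No

I vs G: I is worse on warranty (3 vs 7), so it does not dominate G.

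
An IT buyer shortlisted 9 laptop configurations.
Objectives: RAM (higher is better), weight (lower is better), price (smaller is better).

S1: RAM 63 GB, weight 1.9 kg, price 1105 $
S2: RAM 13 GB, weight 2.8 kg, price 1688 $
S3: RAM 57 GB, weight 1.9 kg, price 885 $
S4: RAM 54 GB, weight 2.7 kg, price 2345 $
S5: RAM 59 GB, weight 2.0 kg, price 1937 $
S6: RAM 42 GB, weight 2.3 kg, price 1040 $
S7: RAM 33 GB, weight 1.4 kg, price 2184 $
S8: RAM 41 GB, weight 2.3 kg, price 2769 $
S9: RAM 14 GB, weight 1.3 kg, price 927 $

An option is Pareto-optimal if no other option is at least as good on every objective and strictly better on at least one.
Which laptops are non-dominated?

S1: not dominated (best RAM).
S2: dominated by S1 (RAM 63≥13, weight 1.9≤2.8, price 1105≤1688).
S3: not dominated (best price).
S4: dominated by S1 (RAM 63≥54, weight 1.9≤2.7, price 1105≤2345).
S5: dominated by S1 (RAM 63≥59, weight 1.9≤2.0, price 1105≤1937).
S6: dominated by S3 (RAM 57≥42, weight 1.9≤2.3, price 885≤1040).
S7: not dominated.
S8: dominated by S1 (RAM 63≥41, weight 1.9≤2.3, price 1105≤2769).
S9: not dominated (best weight).

S1, S3, S7, S9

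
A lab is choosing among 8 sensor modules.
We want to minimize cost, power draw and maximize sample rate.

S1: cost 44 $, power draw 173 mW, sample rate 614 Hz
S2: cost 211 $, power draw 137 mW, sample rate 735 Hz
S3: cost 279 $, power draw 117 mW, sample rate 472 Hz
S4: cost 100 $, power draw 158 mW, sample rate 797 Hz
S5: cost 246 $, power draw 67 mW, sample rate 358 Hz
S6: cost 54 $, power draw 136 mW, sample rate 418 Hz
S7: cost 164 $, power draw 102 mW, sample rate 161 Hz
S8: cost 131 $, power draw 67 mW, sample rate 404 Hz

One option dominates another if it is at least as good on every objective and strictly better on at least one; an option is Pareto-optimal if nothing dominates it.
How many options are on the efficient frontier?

S1: not dominated (best cost).
S2: not dominated.
S3: not dominated.
S4: not dominated (best sample rate).
S5: dominated by S8 (cost 131≤246, power draw 67≤67, sample rate 404≥358).
S6: not dominated.
S7: dominated by S8 (cost 131≤164, power draw 67≤102, sample rate 404≥161).
S8: not dominated.
Pareto-optimal: S1, S2, S3, S4, S6, S8 → 6.

6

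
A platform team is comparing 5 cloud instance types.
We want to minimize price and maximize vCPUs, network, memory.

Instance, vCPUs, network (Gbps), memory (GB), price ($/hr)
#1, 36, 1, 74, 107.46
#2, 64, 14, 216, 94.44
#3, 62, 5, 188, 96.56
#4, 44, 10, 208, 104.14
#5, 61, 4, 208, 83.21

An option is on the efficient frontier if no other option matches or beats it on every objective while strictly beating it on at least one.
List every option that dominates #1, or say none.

#2, #3, #4, #5

#2: vCPUs 64≥36, network 14≥1, memory 216≥74, price 94.44≤107.46 — dominates #1.
#3: vCPUs 62≥36, network 5≥1, memory 188≥74, price 96.56≤107.46 — dominates #1.
#4: vCPUs 44≥36, network 10≥1, memory 208≥74, price 104.14≤107.46 — dominates #1.
#5: vCPUs 61≥36, network 4≥1, memory 208≥74, price 83.21≤107.46 — dominates #1.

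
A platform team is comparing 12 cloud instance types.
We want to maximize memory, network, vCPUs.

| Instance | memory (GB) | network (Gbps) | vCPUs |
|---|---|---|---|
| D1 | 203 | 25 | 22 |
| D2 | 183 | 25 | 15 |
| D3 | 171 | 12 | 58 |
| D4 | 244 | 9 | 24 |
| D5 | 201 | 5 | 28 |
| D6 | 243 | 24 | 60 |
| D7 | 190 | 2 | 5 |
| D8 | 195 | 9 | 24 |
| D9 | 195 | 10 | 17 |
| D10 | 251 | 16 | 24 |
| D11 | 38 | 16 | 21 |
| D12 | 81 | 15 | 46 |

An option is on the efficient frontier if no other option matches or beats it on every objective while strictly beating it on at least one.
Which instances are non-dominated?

D1: not dominated.
D2: dominated by D1 (memory 203≥183, network 25≥25, vCPUs 22≥15).
D3: dominated by D6 (memory 243≥171, network 24≥12, vCPUs 60≥58).
D4: dominated by D10 (memory 251≥244, network 16≥9, vCPUs 24≥24).
D5: dominated by D6 (memory 243≥201, network 24≥5, vCPUs 60≥28).
D6: not dominated (best vCPUs).
D7: dominated by D1 (memory 203≥190, network 25≥2, vCPUs 22≥5).
D8: dominated by D4 (memory 244≥195, network 9≥9, vCPUs 24≥24).
D9: dominated by D1 (memory 203≥195, network 25≥10, vCPUs 22≥17).
D10: not dominated (best memory).
D11: dominated by D1 (memory 203≥38, network 25≥16, vCPUs 22≥21).
D12: dominated by D6 (memory 243≥81, network 24≥15, vCPUs 60≥46).

D1, D6, D10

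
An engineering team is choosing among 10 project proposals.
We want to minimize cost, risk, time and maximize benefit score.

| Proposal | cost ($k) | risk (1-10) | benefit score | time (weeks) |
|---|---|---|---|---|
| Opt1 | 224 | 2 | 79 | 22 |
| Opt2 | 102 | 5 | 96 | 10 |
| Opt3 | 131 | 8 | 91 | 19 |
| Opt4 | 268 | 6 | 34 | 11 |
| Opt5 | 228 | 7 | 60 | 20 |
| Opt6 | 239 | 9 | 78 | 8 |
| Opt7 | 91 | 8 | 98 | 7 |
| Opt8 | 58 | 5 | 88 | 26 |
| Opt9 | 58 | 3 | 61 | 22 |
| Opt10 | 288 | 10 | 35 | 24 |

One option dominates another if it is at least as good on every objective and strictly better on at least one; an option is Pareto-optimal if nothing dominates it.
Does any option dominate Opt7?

No

Opt1: worse on cost (224 vs 91).
Opt2: worse on cost (102 vs 91).
Opt3: worse on cost (131 vs 91).
Opt4: worse on cost (268 vs 91).
Opt5: worse on cost (228 vs 91).
Opt6: worse on cost (239 vs 91).
Opt8: worse on benefit score (88 vs 98).
Opt9: worse on benefit score (61 vs 98).
Opt10: worse on cost (288 vs 91).
No option is at least as good as Opt7 on every objective and strictly better on one.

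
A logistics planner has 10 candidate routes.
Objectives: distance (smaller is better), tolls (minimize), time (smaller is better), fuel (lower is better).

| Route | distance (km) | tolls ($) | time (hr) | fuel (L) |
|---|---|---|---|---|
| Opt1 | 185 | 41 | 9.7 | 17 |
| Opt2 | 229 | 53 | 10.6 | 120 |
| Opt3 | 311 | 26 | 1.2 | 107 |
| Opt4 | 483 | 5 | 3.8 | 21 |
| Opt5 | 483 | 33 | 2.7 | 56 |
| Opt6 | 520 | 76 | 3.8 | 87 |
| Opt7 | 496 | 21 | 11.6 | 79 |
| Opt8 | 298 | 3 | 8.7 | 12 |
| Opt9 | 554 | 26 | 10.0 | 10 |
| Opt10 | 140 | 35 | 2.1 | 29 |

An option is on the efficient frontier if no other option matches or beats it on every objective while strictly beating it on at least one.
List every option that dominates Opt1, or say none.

none

Opt2: worse on distance (229 vs 185).
Opt3: worse on distance (311 vs 185).
Opt4: worse on distance (483 vs 185).
Opt5: worse on distance (483 vs 185).
Opt6: worse on distance (520 vs 185).
Opt7: worse on distance (496 vs 185).
Opt8: worse on distance (298 vs 185).
Opt9: worse on distance (554 vs 185).
Opt10: worse on fuel (29 vs 17).
No option dominates Opt1.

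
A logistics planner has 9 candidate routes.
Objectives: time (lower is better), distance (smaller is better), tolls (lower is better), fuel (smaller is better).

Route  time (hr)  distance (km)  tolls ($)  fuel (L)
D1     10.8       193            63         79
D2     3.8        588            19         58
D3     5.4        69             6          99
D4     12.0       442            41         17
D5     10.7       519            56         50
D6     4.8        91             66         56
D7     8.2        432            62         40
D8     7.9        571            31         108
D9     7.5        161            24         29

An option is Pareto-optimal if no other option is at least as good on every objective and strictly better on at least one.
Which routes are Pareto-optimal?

D1: dominated by D9 (time 7.5≤10.8, distance 161≤193, tolls 24≤63, fuel 29≤79).
D2: not dominated (best time).
D3: not dominated (best distance).
D4: not dominated (best fuel).
D5: dominated by D9 (time 7.5≤10.7, distance 161≤519, tolls 24≤56, fuel 29≤50).
D6: not dominated.
D7: dominated by D9 (time 7.5≤8.2, distance 161≤432, tolls 24≤62, fuel 29≤40).
D8: dominated by D3 (time 5.4≤7.9, distance 69≤571, tolls 6≤31, fuel 99≤108).
D9: not dominated.

D2, D3, D4, D6, D9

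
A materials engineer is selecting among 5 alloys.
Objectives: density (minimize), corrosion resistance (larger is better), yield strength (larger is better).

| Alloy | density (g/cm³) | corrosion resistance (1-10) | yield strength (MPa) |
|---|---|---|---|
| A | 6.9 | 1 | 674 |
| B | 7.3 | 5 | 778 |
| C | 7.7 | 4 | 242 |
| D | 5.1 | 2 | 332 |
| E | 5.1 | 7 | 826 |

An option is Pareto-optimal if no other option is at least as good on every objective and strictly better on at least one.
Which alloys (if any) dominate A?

E

E: density 5.1≤6.9, corrosion resistance 7≥1, yield strength 826≥674 — dominates A.
Others (B, C, D) are each worse than A on at least one objective.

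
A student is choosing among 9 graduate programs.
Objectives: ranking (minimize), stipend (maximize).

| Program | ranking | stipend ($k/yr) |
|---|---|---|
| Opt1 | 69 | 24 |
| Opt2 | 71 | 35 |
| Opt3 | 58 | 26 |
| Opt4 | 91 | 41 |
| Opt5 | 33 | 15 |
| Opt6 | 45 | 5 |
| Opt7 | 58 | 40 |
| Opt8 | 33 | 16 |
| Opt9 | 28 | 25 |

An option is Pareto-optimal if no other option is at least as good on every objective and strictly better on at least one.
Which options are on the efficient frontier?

Opt1: dominated by Opt3 (ranking 58≤69, stipend 26≥24).
Opt2: dominated by Opt7 (ranking 58≤71, stipend 40≥35).
Opt3: dominated by Opt7 (ranking 58≤58, stipend 40≥26).
Opt4: not dominated (best stipend).
Opt5: dominated by Opt8 (ranking 33≤33, stipend 16≥15).
Opt6: dominated by Opt5 (ranking 33≤45, stipend 15≥5).
Opt7: not dominated.
Opt8: dominated by Opt9 (ranking 28≤33, stipend 25≥16).
Opt9: not dominated (best ranking).

Opt4, Opt7, Opt9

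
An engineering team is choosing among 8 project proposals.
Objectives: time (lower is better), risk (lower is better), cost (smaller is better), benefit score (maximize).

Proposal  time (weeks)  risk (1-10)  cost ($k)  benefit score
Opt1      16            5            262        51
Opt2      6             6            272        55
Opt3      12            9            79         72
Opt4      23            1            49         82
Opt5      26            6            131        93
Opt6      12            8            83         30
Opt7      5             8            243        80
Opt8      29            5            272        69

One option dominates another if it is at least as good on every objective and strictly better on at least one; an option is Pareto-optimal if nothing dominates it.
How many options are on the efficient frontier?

7

Opt1: not dominated.
Opt2: not dominated.
Opt3: not dominated.
Opt4: not dominated (best risk).
Opt5: not dominated (best benefit score).
Opt6: not dominated.
Opt7: not dominated (best time).
Opt8: dominated by Opt4 (time 23≤29, risk 1≤5, cost 49≤272, benefit score 82≥69).
Pareto-optimal: Opt1, Opt2, Opt3, Opt4, Opt5, Opt6, Opt7 → 7.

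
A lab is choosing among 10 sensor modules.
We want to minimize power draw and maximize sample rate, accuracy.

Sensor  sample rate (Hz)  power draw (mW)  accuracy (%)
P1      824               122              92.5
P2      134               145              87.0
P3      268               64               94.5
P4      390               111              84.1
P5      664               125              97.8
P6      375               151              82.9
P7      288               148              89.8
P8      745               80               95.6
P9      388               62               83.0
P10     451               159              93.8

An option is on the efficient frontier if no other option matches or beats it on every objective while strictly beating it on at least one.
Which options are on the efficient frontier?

P1, P3, P5, P8, P9

P1: not dominated (best sample rate).
P2: dominated by P1 (sample rate 824≥134, power draw 122≤145, accuracy 92.5≥87.0).
P3: not dominated.
P4: dominated by P8 (sample rate 745≥390, power draw 80≤111, accuracy 95.6≥84.1).
P5: not dominated (best accuracy).
P6: dominated by P1 (sample rate 824≥375, power draw 122≤151, accuracy 92.5≥82.9).
P7: dominated by P1 (sample rate 824≥288, power draw 122≤148, accuracy 92.5≥89.8).
P8: not dominated.
P9: not dominated (best power draw).
P10: dominated by P5 (sample rate 664≥451, power draw 125≤159, accuracy 97.8≥93.8).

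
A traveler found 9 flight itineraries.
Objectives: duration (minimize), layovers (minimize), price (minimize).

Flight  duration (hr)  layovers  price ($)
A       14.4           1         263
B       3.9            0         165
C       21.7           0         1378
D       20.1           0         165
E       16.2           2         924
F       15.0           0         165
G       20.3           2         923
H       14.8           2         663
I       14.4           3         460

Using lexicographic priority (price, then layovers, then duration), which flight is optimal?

B

First minimize price: best is 165, kept {B, D, F}.
Then minimize layovers: best is 0, kept {B, D, F}.
Then minimize duration: best is 3.9, kept {B}.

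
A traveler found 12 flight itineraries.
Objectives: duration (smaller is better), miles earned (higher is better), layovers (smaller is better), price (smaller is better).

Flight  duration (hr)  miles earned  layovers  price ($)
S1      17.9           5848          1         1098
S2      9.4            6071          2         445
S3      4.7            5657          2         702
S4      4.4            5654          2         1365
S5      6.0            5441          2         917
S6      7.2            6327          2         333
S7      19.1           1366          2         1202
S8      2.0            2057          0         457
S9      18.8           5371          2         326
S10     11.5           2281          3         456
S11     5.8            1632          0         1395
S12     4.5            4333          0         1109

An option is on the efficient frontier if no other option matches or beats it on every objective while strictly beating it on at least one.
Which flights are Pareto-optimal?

S1, S3, S4, S6, S8, S9, S12

S1: not dominated.
S2: dominated by S6 (duration 7.2≤9.4, miles earned 6327≥6071, layovers 2≤2, price 333≤445).
S3: not dominated.
S4: not dominated.
S5: dominated by S3 (duration 4.7≤6.0, miles earned 5657≥5441, layovers 2≤2, price 702≤917).
S6: not dominated (best miles earned).
S7: dominated by S1 (duration 17.9≤19.1, miles earned 5848≥1366, layovers 1≤2, price 1098≤1202).
S8: not dominated (best duration).
S9: not dominated (best price).
S10: dominated by S2 (duration 9.4≤11.5, miles earned 6071≥2281, layovers 2≤3, price 445≤456).
S11: dominated by S8 (duration 2.0≤5.8, miles earned 2057≥1632, layovers 0≤0, price 457≤1395).
S12: not dominated.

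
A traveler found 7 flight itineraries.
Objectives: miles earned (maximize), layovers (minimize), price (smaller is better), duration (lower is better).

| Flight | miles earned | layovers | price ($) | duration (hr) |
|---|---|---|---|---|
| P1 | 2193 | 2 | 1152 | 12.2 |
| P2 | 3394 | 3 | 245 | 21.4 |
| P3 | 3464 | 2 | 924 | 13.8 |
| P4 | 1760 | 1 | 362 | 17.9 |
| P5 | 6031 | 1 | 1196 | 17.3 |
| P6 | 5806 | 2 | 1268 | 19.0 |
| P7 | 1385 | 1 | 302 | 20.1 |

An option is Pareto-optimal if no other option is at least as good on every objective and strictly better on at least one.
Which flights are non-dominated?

P1, P2, P3, P4, P5, P7

P1: not dominated (best duration).
P2: not dominated (best price).
P3: not dominated.
P4: not dominated.
P5: not dominated (best miles earned).
P6: dominated by P5 (miles earned 6031≥5806, layovers 1≤2, price 1196≤1268, duration 17.3≤19.0).
P7: not dominated.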